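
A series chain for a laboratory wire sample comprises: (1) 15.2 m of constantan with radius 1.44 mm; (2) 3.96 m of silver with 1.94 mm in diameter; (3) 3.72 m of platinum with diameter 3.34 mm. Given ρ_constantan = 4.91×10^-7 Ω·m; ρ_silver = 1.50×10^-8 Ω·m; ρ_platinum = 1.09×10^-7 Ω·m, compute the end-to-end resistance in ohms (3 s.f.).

1.21 Ω

Seg 1: A = πr² = π(1.4400e-03 m)² = 6.514e-06 m²
R_1 = (4.91×10^-7)(15.2)/(6.514e-06) = 1.146 Ω
Seg 2: A = π(d/2)² = π(9.7000e-04 m)² = 2.956e-06 m²
R_2 = (1.50×10^-8)(3.96)/(2.956e-06) = 0.0201 Ω
Seg 3: A = π(d/2)² = π(1.6700e-03 m)² = 8.762e-06 m²
R_3 = (1.09×10^-7)(3.72)/(8.762e-06) = 0.04628 Ω
R_total = R_1 + R_2 + R_3 = 1.21 Ω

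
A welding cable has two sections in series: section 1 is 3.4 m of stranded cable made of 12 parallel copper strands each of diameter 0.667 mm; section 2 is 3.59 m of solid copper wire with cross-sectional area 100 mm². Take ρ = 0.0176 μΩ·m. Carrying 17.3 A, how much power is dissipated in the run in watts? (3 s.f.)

ρ = 0.0176 μΩ·m = 1.76×10^-8 Ω·m
Section 1: A_strand = π(3.3350e-04)² = 3.494e-07 m²; R₁ = ρL/(N·A_s) = (1.76×10^-8)(3.4)/(12×3.494e-07) = 0.01427 Ω
Section 2: A = 100 mm² = 1.000e-04 m²
R₂ = (1.76×10^-8)(3.59)/(1.000e-04) = 6.318×10^-4 Ω
R = R₁ + R₂ = 0.0149 Ω
P = I²R = (17.3)² × 0.0149 = 4.46 W

4.46 W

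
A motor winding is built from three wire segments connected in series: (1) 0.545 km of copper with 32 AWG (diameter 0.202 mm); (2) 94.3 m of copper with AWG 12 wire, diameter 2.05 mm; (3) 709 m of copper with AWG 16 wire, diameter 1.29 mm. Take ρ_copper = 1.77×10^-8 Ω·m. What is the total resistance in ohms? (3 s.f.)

Seg 1: A = π(0.202/2 mm)² = π(1.0100e-04 m)² = 3.205e-08 m²
R_1 = (1.77×10^-8)(545)/(3.205e-08) = 301 Ω
Seg 2: A = π(2.05/2 mm)² = π(1.0250e-03 m)² = 3.301e-06 m²
R_2 = (1.77×10^-8)(94.3)/(3.301e-06) = 0.5057 Ω
Seg 3: A = π(1.29/2 mm)² = π(6.4500e-04 m)² = 1.307e-06 m²
R_3 = (1.77×10^-8)(709)/(1.307e-06) = 9.602 Ω
R_total = R_1 + R_2 + R_3 = 311 Ω

311 Ω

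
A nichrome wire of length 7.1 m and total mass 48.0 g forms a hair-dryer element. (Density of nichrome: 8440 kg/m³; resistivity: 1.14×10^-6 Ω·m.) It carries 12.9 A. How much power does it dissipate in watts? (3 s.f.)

1680 W

A = m/(density·L) = 0.048/(8440×7.1) = 8.0101e-07 m²
R = ρL/A = (1.14×10^-6)(7.1)/(8.0101e-07) = 10.1 Ω
P = I²R = (12.9)² × 10.1 = 1680 W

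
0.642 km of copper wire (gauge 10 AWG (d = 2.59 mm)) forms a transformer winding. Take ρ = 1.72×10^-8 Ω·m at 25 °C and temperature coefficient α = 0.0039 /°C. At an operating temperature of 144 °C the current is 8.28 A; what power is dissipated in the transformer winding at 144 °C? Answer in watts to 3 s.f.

A = π(2.59/2 mm)² = π(1.2950e-03 m)² = 5.269e-06 m²
R₍25₎ = ρL/A = (1.72×10^-8)(642)/(5.269e-06) = 2.096 Ω
R₍144₎ = R₍25₎(1 + αΔT) = 2.096 × (1 + 0.0039×119) = 3.069 Ω
P = I²R = (8.28)² × 3.069 = 210 W

210 W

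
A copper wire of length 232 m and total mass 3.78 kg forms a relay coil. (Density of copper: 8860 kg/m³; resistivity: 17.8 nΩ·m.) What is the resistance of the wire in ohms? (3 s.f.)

ρ = 17.8 nΩ·m = 1.78×10^-8 Ω·m
A = m/(density·L) = 3.78/(8860×232) = 1.8390e-06 m²
R = ρL/A = (1.78×10^-8)(232)/(1.8390e-06) = 2.25 Ω

2.25 Ω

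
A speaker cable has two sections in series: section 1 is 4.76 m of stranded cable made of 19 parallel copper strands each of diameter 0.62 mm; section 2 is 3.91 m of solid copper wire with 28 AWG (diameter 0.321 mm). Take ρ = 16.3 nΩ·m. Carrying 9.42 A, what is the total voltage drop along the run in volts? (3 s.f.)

ρ = 16.3 nΩ·m = 1.63×10^-8 Ω·m
Section 1: A_strand = π(3.1000e-04)² = 3.019e-07 m²; R₁ = ρL/(N·A_s) = (1.63×10^-8)(4.76)/(19×3.019e-07) = 0.01353 Ω
Section 2: A = π(0.321/2 mm)² = π(1.6050e-04 m)² = 8.093e-08 m²
R₂ = (1.63×10^-8)(3.91)/(8.093e-08) = 0.7875 Ω
R = R₁ + R₂ = 0.8011 Ω
V = IR = 9.42 × 0.8011 = 7.55 V

7.55 V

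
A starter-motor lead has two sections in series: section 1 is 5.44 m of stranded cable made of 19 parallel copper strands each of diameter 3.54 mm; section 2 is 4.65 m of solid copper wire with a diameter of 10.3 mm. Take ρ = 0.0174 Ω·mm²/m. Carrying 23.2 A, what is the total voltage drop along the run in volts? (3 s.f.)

ρ = 0.0174 Ω·mm²/m = 1.74×10^-8 Ω·m
Section 1: A_strand = π(1.7700e-03)² = 9.842e-06 m²; R₁ = ρL/(N·A_s) = (1.74×10^-8)(5.44)/(19×9.842e-06) = 5.062×10^-4 Ω
Section 2: A = π(d/2)² = π(5.1500e-03 m)² = 8.332e-05 m²
R₂ = (1.74×10^-8)(4.65)/(8.332e-05) = 9.710×10^-4 Ω
R = R₁ + R₂ = 0.001477 Ω
V = IR = 23.2 × 0.001477 = 0.0343 V

0.0343 V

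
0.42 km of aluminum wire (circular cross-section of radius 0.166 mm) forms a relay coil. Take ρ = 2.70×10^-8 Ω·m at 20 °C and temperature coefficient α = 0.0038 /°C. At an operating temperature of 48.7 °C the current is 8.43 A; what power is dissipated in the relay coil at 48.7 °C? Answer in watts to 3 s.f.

A = πr² = π(1.6600e-04 m)² = 8.657e-08 m²
R₍20₎ = ρL/A = (2.70×10^-8)(420)/(8.657e-08) = 131 Ω
R₍48.7₎ = R₍20₎(1 + αΔT) = 131 × (1 + 0.0038×28.7) = 145.3 Ω
P = I²R = (8.43)² × 145.3 = 10300 W

10300 W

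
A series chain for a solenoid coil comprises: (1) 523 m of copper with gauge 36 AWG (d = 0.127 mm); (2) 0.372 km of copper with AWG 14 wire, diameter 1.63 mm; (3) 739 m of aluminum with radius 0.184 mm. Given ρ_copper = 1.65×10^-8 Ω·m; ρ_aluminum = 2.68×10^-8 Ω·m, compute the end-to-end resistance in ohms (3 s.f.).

Seg 1: A = π(0.127/2 mm)² = π(6.3500e-05 m)² = 1.267e-08 m²
R_1 = (1.65×10^-8)(523)/(1.267e-08) = 681.2 Ω
Seg 2: A = π(1.63/2 mm)² = π(8.1500e-04 m)² = 2.087e-06 m²
R_2 = (1.65×10^-8)(372)/(2.087e-06) = 2.941 Ω
Seg 3: A = πr² = π(1.8400e-04 m)² = 1.064e-07 m²
R_3 = (2.68×10^-8)(739)/(1.064e-07) = 186.2 Ω
R_total = R_1 + R_2 + R_3 = 870 Ω

870 Ω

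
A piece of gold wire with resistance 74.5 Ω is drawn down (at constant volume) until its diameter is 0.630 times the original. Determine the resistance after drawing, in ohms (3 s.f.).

473 Ω

Volume constant ⇒ L' = L/r² with r = 0.63. R' = ρL'/A' = ρ(L/r²)/(πr²d₀²/4) = R/r⁴.
R' = 6.348 × 74.5 = 473 Ω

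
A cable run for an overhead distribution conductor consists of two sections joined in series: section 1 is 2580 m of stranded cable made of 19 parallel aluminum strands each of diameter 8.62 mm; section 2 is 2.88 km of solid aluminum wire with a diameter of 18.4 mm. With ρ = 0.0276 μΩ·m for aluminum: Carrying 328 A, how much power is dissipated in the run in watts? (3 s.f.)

ρ = 0.0276 μΩ·m = 2.76×10^-8 Ω·m
Section 1: A_strand = π(4.3100e-03)² = 5.836e-05 m²; R₁ = ρL/(N·A_s) = (2.76×10^-8)(2580)/(19×5.836e-05) = 0.06422 Ω
Section 2: A = π(d/2)² = π(9.2000e-03 m)² = 2.659e-04 m²
R₂ = (2.76×10^-8)(2880)/(2.659e-04) = 0.2989 Ω
R = R₁ + R₂ = 0.3632 Ω
P = I²R = (328)² × 0.3632 = 39100 W

39100 W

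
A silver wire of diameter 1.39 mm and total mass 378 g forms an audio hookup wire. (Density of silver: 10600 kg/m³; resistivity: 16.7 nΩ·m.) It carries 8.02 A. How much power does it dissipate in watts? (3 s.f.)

ρ = 16.7 nΩ·m = 1.67×10^-8 Ω·m
A = π(d/2)² = π(6.9500e-04 m)² = 1.5175e-06 m²
L = m/(density·A) = 0.378/(10600×1.5175e-06) = 23.5 m
R = ρL/A = (1.67×10^-8)(23.5)/(1.5175e-06) = 0.2586 Ω
P = I²R = (8.02)² × 0.2586 = 16.6 W

16.6 W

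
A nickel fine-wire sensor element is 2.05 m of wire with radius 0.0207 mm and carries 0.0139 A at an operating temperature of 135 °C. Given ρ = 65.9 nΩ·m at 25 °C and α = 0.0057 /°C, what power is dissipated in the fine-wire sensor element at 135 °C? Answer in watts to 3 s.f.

ρ = 65.9 nΩ·m = 6.59×10^-8 Ω·m
A = πr² = π(2.0700e-05 m)² = 1.346e-09 m²
R₍25₎ = ρL/A = (6.59×10^-8)(2.05)/(1.346e-09) = 100.4 Ω
R₍135₎ = R₍25₎(1 + αΔT) = 100.4 × (1 + 0.0057×110) = 163.3 Ω
P = I²R = (0.0139)² × 163.3 = 0.0315 W

0.0315 W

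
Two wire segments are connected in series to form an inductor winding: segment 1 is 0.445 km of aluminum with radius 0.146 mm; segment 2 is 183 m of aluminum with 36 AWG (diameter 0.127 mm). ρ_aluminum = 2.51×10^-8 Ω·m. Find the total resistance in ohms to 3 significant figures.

529 Ω

Segment 1: A = πr² = π(1.4600e-04 m)² = 6.697e-08 m²
R₁ = ρL/A = (2.51×10^-8)(445)/(6.697e-08) = 166.8 Ω
Segment 2: A = π(0.127/2 mm)² = π(6.3500e-05 m)² = 1.267e-08 m²
R₂ = (2.51×10^-8)(183)/(1.267e-08) = 362.6 Ω
R = R₁ + R₂ = 529 Ω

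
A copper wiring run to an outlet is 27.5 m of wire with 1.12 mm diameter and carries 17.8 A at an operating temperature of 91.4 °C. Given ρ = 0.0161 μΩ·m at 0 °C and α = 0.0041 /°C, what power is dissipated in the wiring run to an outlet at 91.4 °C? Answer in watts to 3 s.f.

196 W

ρ = 0.0161 μΩ·m = 1.61×10^-8 Ω·m
A = π(d/2)² = π(5.6000e-04 m)² = 9.852e-07 m²
R₍0₎ = ρL/A = (1.61×10^-8)(27.5)/(9.852e-07) = 0.4494 Ω
R₍91.4₎ = R₍0₎(1 + αΔT) = 0.4494 × (1 + 0.0041×91.4) = 0.6178 Ω
P = I²R = (17.8)² × 0.6178 = 196 W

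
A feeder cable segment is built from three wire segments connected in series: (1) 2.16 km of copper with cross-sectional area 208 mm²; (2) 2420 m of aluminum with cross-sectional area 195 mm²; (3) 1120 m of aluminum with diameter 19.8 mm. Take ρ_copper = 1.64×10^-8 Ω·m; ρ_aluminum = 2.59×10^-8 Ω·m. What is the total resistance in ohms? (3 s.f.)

Seg 1: A = 208 mm² = 2.080e-04 m²
R_1 = (1.64×10^-8)(2160)/(2.080e-04) = 0.1703 Ω
Seg 2: A = 195 mm² = 1.950e-04 m²
R_2 = (2.59×10^-8)(2420)/(1.950e-04) = 0.3214 Ω
Seg 3: A = π(d/2)² = π(9.9000e-03 m)² = 3.079e-04 m²
R_3 = (2.59×10^-8)(1120)/(3.079e-04) = 0.09421 Ω
R_total = R_1 + R_2 + R_3 = 0.586 Ω

0.586 Ω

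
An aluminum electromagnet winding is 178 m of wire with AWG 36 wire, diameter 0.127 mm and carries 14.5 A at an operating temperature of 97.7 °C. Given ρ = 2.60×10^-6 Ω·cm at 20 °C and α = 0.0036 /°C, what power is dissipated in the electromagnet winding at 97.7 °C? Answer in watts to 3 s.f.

ρ = 2.60×10^-6 Ω·cm = 2.60×10^-8 Ω·m
A = π(0.127/2 mm)² = π(6.3500e-05 m)² = 1.267e-08 m²
R₍20₎ = ρL/A = (2.60×10^-8)(178)/(1.267e-08) = 365.3 Ω
R₍97.7₎ = R₍20₎(1 + αΔT) = 365.3 × (1 + 0.0036×77.7) = 467.5 Ω
P = I²R = (14.5)² × 467.5 = 98300 W

98300 W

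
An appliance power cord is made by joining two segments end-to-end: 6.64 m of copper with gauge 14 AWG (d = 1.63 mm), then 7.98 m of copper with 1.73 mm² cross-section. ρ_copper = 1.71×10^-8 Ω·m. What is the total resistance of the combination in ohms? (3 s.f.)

Segment 1: A = π(1.63/2 mm)² = π(8.1500e-04 m)² = 2.087e-06 m²
R₁ = ρL/A = (1.71×10^-8)(6.64)/(2.087e-06) = 0.05441 Ω
Segment 2: A = 1.73 mm² = 1.730e-06 m²
R₂ = (1.71×10^-8)(7.98)/(1.730e-06) = 0.07888 Ω
R = R₁ + R₂ = 0.133 Ω

0.133 Ω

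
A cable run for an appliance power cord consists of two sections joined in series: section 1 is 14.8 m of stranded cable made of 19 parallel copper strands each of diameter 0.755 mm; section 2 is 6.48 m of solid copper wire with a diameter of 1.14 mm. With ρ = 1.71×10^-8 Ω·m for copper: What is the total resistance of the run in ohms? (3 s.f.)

0.138 Ω

Section 1: A_strand = π(3.7750e-04)² = 4.477e-07 m²; R₁ = ρL/(N·A_s) = (1.71×10^-8)(14.8)/(19×4.477e-07) = 0.02975 Ω
Section 2: A = π(d/2)² = π(5.7000e-04 m)² = 1.021e-06 m²
R₂ = (1.71×10^-8)(6.48)/(1.021e-06) = 0.1086 Ω
R = R₁ + R₂ = 0.138 Ω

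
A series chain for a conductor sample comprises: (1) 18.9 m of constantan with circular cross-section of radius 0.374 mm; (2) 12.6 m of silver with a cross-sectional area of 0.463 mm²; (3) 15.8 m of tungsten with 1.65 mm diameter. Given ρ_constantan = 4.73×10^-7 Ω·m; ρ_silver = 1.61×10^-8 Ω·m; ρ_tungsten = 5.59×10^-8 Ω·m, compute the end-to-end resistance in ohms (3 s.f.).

Seg 1: A = πr² = π(3.7400e-04 m)² = 4.394e-07 m²
R_1 = (4.73×10^-7)(18.9)/(4.394e-07) = 20.34 Ω
Seg 2: A = 0.463 mm² = 4.630e-07 m²
R_2 = (1.61×10^-8)(12.6)/(4.630e-07) = 0.4381 Ω
Seg 3: A = π(d/2)² = π(8.2500e-04 m)² = 2.138e-06 m²
R_3 = (5.59×10^-8)(15.8)/(2.138e-06) = 0.4131 Ω
R_total = R_1 + R_2 + R_3 = 21.2 Ω

21.2 Ω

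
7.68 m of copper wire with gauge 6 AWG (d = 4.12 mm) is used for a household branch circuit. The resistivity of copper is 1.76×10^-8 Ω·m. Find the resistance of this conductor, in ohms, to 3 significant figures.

0.0101 Ω

A = π(4.12/2 mm)² = π(2.0600e-03 m)² = 1.333e-05 m²
R = ρL/A = (1.76×10^-8)(7.68 m)/(1.333e-05 m²) = 0.0101 Ω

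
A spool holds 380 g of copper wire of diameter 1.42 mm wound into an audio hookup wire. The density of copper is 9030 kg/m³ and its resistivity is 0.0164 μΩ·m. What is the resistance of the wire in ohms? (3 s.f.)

ρ = 0.0164 μΩ·m = 1.64×10^-8 Ω·m
A = π(d/2)² = π(7.1000e-04 m)² = 1.5837e-06 m²
L = m/(density·A) = 0.38/(9030×1.5837e-06) = 26.57 m
R = ρL/A = (1.64×10^-8)(26.57)/(1.5837e-06) = 0.275 Ω

0.275 Ω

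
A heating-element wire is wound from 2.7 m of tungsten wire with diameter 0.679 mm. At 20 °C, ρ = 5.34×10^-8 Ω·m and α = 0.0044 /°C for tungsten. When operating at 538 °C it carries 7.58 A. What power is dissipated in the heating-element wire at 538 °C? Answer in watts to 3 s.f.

75.0 W

A = π(d/2)² = π(3.3950e-04 m)² = 3.621e-07 m²
R₍20₎ = ρL/A = (5.34×10^-8)(2.7)/(3.621e-07) = 0.3982 Ω
R₍538₎ = R₍20₎(1 + αΔT) = 0.3982 × (1 + 0.0044×518) = 1.306 Ω
P = I²R = (7.58)² × 1.306 = 75.0 W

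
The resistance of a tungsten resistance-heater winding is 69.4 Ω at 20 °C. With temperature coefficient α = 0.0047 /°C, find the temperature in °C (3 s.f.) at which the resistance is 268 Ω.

R = R₀(1 + α(T − T₀)) ⇒ T = T₀ + (R/R₀ − 1)/α
T = 20 + (268/69.4 − 1)/0.0047 = 20 + (2.862)/0.0047 = 629 °C

629 °C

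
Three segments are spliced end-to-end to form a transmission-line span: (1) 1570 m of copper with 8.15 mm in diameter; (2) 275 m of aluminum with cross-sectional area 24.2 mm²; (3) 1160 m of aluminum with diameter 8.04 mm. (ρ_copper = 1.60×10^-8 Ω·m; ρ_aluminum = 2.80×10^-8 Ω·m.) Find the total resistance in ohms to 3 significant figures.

Seg 1: A = π(d/2)² = π(4.0750e-03 m)² = 5.217e-05 m²
R_1 = (1.60×10^-8)(1570)/(5.217e-05) = 0.4815 Ω
Seg 2: A = 24.2 mm² = 2.420e-05 m²
R_2 = (2.80×10^-8)(275)/(2.420e-05) = 0.3182 Ω
Seg 3: A = π(d/2)² = π(4.0200e-03 m)² = 5.077e-05 m²
R_3 = (2.80×10^-8)(1160)/(5.077e-05) = 0.6398 Ω
R_total = R_1 + R_2 + R_3 = 1.44 Ω

1.44 Ω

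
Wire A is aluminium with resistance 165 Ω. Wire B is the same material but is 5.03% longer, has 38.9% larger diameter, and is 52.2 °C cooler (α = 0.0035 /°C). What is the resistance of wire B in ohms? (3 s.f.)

73.4 Ω

R ∝ ρL/d² with ρ ∝ (1+αΔT), so R_B/R_A = (1 + 5.03/100) × (1 + 38.9/100)⁻² × (1 − 0.0035×52.2)
= 1.05 × 0.5183 × 0.8173 = 0.4449
R_B = 0.4449 × 165 = 73.4 Ω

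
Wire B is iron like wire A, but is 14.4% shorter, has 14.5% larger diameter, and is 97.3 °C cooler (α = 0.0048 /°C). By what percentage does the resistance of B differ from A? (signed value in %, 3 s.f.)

-65.2%

R ∝ ρL/d² with ρ ∝ (1+αΔT), so R_B/R_A = (1 − 14.4/100) × (1 + 14.5/100)⁻² × (1 − 0.0048×97.3)
= 0.856 × 0.7628 × 0.533 = 0.348
(R_B − R_A)/R_A = 0.348 − 1 = -65.2%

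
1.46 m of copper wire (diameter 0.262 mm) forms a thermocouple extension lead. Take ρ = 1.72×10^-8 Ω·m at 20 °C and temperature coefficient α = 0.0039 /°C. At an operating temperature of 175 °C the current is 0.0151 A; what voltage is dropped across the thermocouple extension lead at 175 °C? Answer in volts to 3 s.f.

0.0113 V

A = π(d/2)² = π(1.3100e-04 m)² = 5.391e-08 m²
R₍20₎ = ρL/A = (1.72×10^-8)(1.46)/(5.391e-08) = 0.4658 Ω
R₍175₎ = R₍20₎(1 + αΔT) = 0.4658 × (1 + 0.0039×155) = 0.7474 Ω
V = IR = 0.0151 × 0.7474 = 0.0113 V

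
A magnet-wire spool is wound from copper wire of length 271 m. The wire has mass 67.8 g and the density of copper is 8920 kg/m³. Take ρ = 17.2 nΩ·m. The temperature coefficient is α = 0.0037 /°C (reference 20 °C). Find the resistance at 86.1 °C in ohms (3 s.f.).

ρ = 17.2 nΩ·m = 1.72×10^-8 Ω·m
A = m/(density·L) = 0.0678/(8920×271) = 2.8048e-08 m²
R = ρL/A = (1.72×10^-8)(271)/(2.8048e-08) = 166.2 Ω
R(86.1 °C) = 166.2 × (1 + 0.0037×66.1) = 207 Ω

207 Ω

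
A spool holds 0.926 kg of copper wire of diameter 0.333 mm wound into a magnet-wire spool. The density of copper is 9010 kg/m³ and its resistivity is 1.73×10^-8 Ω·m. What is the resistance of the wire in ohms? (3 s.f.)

A = π(d/2)² = π(1.6650e-04 m)² = 8.7092e-08 m²
L = m/(density·A) = 0.926/(9010×8.7092e-08) = 1180 m
R = ρL/A = (1.73×10^-8)(1180)/(8.7092e-08) = 234 Ω

234 Ω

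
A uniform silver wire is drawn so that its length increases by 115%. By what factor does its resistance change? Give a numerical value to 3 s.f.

4.62

k = 1 + 115/100 = 2.15; volume constant ⇒ A' = A/k, so R' = k²R.
Factor = 4.62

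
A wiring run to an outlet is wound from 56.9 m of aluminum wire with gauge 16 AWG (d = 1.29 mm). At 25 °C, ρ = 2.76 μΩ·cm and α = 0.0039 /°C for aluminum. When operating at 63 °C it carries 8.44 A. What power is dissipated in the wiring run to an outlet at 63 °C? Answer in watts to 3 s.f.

ρ = 2.76 μΩ·cm = 2.76×10^-8 Ω·m
A = π(1.29/2 mm)² = π(6.4500e-04 m)² = 1.307e-06 m²
R₍25₎ = ρL/A = (2.76×10^-8)(56.9)/(1.307e-06) = 1.202 Ω
R₍63₎ = R₍25₎(1 + αΔT) = 1.202 × (1 + 0.0039×38) = 1.38 Ω
P = I²R = (8.44)² × 1.38 = 98.3 W

98.3 W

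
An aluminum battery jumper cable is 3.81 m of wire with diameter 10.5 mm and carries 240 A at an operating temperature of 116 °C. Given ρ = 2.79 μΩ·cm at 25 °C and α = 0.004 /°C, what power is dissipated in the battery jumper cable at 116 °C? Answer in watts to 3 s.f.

96.4 W

ρ = 2.79 μΩ·cm = 2.79×10^-8 Ω·m
A = π(d/2)² = π(5.2500e-03 m)² = 8.659e-05 m²
R₍25₎ = ρL/A = (2.79×10^-8)(3.81)/(8.659e-05) = 0.001228 Ω
R₍116₎ = R₍25₎(1 + αΔT) = 0.001228 × (1 + 0.004×91) = 0.001674 Ω
P = I²R = (240)² × 0.001674 = 96.4 W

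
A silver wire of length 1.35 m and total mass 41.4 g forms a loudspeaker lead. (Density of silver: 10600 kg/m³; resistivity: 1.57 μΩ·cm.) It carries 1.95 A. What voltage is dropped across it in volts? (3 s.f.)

0.0143 V

ρ = 1.57 μΩ·cm = 1.57×10^-8 Ω·m
A = m/(density·L) = 0.0414/(10600×1.35) = 2.8931e-06 m²
R = ρL/A = (1.57×10^-8)(1.35)/(2.8931e-06) = 0.007326 Ω
V = IR = 1.95 × 0.007326 = 0.0143 V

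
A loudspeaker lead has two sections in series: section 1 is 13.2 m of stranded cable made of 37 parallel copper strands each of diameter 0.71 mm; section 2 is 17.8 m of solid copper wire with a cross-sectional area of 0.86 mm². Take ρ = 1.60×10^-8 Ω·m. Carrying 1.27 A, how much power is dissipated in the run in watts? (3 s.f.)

0.557 W

Section 1: A_strand = π(3.5500e-04)² = 3.959e-07 m²; R₁ = ρL/(N·A_s) = (1.60×10^-8)(13.2)/(37×3.959e-07) = 0.01442 Ω
Section 2: A = 0.86 mm² = 8.600e-07 m²
R₂ = (1.60×10^-8)(17.8)/(8.600e-07) = 0.3312 Ω
R = R₁ + R₂ = 0.3456 Ω
P = I²R = (1.27)² × 0.3456 = 0.557 W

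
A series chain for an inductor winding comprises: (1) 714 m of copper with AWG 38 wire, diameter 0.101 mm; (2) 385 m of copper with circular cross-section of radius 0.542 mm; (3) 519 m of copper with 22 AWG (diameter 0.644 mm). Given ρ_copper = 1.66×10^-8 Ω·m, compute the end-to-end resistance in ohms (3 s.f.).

1510 Ω

Seg 1: A = π(0.101/2 mm)² = π(5.0500e-05 m)² = 8.012e-09 m²
R_1 = (1.66×10^-8)(714)/(8.012e-09) = 1479 Ω
Seg 2: A = πr² = π(5.4200e-04 m)² = 9.229e-07 m²
R_2 = (1.66×10^-8)(385)/(9.229e-07) = 6.925 Ω
Seg 3: A = π(0.644/2 mm)² = π(3.2200e-04 m)² = 3.257e-07 m²
R_3 = (1.66×10^-8)(519)/(3.257e-07) = 26.45 Ω
R_total = R_1 + R_2 + R_3 = 1510 Ω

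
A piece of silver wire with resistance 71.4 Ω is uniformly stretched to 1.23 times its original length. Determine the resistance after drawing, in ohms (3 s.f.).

Volume constant ⇒ A' = A/k with k = 1.23. R' = ρ(kL)/(A/k) = k²R.
R' = 1.513 × 71.4 = 108 Ω

108 Ω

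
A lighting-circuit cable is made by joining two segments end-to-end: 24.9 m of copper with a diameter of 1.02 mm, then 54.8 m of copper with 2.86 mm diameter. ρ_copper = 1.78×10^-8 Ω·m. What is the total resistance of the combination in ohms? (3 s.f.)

0.694 Ω

Segment 1: A = π(d/2)² = π(5.1000e-04 m)² = 8.171e-07 m²
R₁ = ρL/A = (1.78×10^-8)(24.9)/(8.171e-07) = 0.5424 Ω
Segment 2: A = π(d/2)² = π(1.4300e-03 m)² = 6.424e-06 m²
R₂ = (1.78×10^-8)(54.8)/(6.424e-06) = 0.1518 Ω
R = R₁ + R₂ = 0.694 Ω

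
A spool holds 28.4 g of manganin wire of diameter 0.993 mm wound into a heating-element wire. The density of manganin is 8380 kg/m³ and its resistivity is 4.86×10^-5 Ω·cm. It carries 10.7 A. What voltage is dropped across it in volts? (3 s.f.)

ρ = 4.86×10^-5 Ω·cm = 4.86×10^-7 Ω·m
A = π(d/2)² = π(4.9650e-04 m)² = 7.7444e-07 m²
L = m/(density·A) = 0.0284/(8380×7.7444e-07) = 4.376 m
R = ρL/A = (4.86×10^-7)(4.376)/(7.7444e-07) = 2.746 Ω
V = IR = 10.7 × 2.746 = 29.4 V

29.4 V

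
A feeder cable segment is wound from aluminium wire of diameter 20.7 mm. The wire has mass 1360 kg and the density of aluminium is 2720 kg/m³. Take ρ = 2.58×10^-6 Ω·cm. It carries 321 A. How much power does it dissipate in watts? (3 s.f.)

11700 W

ρ = 2.58×10^-6 Ω·cm = 2.58×10^-8 Ω·m
A = π(d/2)² = π(1.0350e-02 m)² = 3.3654e-04 m²
L = m/(density·A) = 1360/(2720×3.3654e-04) = 1486 m
R = ρL/A = (2.58×10^-8)(1486)/(3.3654e-04) = 0.1139 Ω
P = I²R = (321)² × 0.1139 = 11700 W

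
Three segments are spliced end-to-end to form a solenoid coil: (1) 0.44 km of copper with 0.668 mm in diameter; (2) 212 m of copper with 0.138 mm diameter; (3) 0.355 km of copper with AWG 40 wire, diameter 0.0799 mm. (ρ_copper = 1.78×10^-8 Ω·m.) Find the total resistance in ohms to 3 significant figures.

Seg 1: A = π(d/2)² = π(3.3400e-04 m)² = 3.505e-07 m²
R_1 = (1.78×10^-8)(440)/(3.505e-07) = 22.35 Ω
Seg 2: A = π(d/2)² = π(6.9000e-05 m)² = 1.496e-08 m²
R_2 = (1.78×10^-8)(212)/(1.496e-08) = 252.3 Ω
Seg 3: A = π(0.0799/2 mm)² = π(3.9950e-05 m)² = 5.014e-09 m²
R_3 = (1.78×10^-8)(355)/(5.014e-09) = 1260 Ω
R_total = R_1 + R_2 + R_3 = 1530 Ω

1530 Ω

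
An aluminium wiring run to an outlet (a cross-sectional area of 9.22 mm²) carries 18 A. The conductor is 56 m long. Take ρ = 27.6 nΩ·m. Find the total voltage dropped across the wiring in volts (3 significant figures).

3.02 V

ρ = 27.6 nΩ·m = 2.76×10^-8 Ω·m
A = 9.22 mm² = 9.220e-06 m²
R = ρL/A = (2.76×10^-8)(56)/(9.220e-06) = 0.1676 Ω
V = IR = 18 × 0.1676 = 3.02 V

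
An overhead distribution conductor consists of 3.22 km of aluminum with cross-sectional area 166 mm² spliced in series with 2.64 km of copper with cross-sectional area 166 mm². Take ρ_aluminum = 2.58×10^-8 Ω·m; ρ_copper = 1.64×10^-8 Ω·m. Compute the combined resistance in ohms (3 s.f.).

Segment 1: A = 166 mm² = 1.660e-04 m²
R₁ = ρL/A = (2.58×10^-8)(3220)/(1.660e-04) = 0.5005 Ω
R₂ = (1.64×10^-8)(2640)/(1.660e-04) = 0.2608 Ω
R = R₁ + R₂ = 0.761 Ω

0.761 Ω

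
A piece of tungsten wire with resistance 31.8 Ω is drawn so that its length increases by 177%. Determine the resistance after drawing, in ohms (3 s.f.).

k = 1 + 177/100 = 2.77; volume constant ⇒ A' = A/k, so R' = k²R.
R' = 7.673 × 31.8 = 244 Ω

244 Ω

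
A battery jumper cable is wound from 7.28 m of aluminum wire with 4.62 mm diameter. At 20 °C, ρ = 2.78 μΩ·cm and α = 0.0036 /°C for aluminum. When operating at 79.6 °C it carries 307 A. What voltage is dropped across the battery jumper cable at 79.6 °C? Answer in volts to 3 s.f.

4.50 V

ρ = 2.78 μΩ·cm = 2.78×10^-8 Ω·m
A = π(d/2)² = π(2.3100e-03 m)² = 1.676e-05 m²
R₍20₎ = ρL/A = (2.78×10^-8)(7.28)/(1.676e-05) = 0.01207 Ω
R₍79.6₎ = R₍20₎(1 + αΔT) = 0.01207 × (1 + 0.0036×59.6) = 0.01466 Ω
V = IR = 307 × 0.01466 = 4.50 V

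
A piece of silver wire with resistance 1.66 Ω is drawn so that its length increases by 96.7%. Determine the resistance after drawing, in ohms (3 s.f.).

k = 1 + 96.7/100 = 1.967; volume constant ⇒ A' = A/k, so R' = k²R.
R' = 3.869 × 1.66 = 6.42 Ω

6.42 Ω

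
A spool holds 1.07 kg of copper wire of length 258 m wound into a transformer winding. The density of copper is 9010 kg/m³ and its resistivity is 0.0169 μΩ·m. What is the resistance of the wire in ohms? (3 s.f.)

9.47 Ω

ρ = 0.0169 μΩ·m = 1.69×10^-8 Ω·m
A = m/(density·L) = 1.07/(9010×258) = 4.6030e-07 m²
R = ρL/A = (1.69×10^-8)(258)/(4.6030e-07) = 9.47 Ω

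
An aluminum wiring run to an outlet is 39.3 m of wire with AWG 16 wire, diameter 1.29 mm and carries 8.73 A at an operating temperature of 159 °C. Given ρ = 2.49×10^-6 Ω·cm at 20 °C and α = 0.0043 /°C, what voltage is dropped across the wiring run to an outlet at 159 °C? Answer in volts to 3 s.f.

10.4 V

ρ = 2.49×10^-6 Ω·cm = 2.49×10^-8 Ω·m
A = π(1.29/2 mm)² = π(6.4500e-04 m)² = 1.307e-06 m²
R₍20₎ = ρL/A = (2.49×10^-8)(39.3)/(1.307e-06) = 0.7487 Ω
R₍159₎ = R₍20₎(1 + αΔT) = 0.7487 × (1 + 0.0043×139) = 1.196 Ω
V = IR = 8.73 × 1.196 = 10.4 V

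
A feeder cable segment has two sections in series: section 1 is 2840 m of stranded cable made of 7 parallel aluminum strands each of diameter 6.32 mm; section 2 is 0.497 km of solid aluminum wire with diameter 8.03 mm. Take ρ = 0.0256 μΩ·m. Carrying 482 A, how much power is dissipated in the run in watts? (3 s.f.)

ρ = 0.0256 μΩ·m = 2.56×10^-8 Ω·m
Section 1: A_strand = π(3.1600e-03)² = 3.137e-05 m²; R₁ = ρL/(N·A_s) = (2.56×10^-8)(2840)/(7×3.137e-05) = 0.3311 Ω
Section 2: A = π(d/2)² = π(4.0150e-03 m)² = 5.064e-05 m²
R₂ = (2.56×10^-8)(497)/(5.064e-05) = 0.2512 Ω
R = R₁ + R₂ = 0.5823 Ω
P = I²R = (482)² × 0.5823 = 1.35×10^5 W

1.35×10^5 W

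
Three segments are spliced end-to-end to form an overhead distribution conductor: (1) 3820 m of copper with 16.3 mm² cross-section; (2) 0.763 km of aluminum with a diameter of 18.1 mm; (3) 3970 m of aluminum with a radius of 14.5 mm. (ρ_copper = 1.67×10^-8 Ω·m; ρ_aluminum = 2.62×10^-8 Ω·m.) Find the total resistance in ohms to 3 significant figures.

Seg 1: A = 16.3 mm² = 1.630e-05 m²
R_1 = (1.67×10^-8)(3820)/(1.630e-05) = 3.914 Ω
Seg 2: A = π(d/2)² = π(9.0500e-03 m)² = 2.573e-04 m²
R_2 = (2.62×10^-8)(763)/(2.573e-04) = 0.07769 Ω
Seg 3: A = πr² = π(1.4500e-02 m)² = 6.605e-04 m²
R_3 = (2.62×10^-8)(3970)/(6.605e-04) = 0.1575 Ω
R_total = R_1 + R_2 + R_3 = 4.15 Ω

4.15 Ω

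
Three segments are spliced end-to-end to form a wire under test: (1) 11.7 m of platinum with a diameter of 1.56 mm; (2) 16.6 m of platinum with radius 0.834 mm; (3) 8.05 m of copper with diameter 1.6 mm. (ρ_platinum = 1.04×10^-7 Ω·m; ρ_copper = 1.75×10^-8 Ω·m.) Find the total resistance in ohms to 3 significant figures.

1.50 Ω

Seg 1: A = π(d/2)² = π(7.8000e-04 m)² = 1.911e-06 m²
R_1 = (1.04×10^-7)(11.7)/(1.911e-06) = 0.6366 Ω
Seg 2: A = πr² = π(8.3400e-04 m)² = 2.185e-06 m²
R_2 = (1.04×10^-7)(16.6)/(2.185e-06) = 0.7901 Ω
Seg 3: A = π(d/2)² = π(8.0000e-04 m)² = 2.011e-06 m²
R_3 = (1.75×10^-8)(8.05)/(2.011e-06) = 0.07007 Ω
R_total = R_1 + R_2 + R_3 = 1.50 Ω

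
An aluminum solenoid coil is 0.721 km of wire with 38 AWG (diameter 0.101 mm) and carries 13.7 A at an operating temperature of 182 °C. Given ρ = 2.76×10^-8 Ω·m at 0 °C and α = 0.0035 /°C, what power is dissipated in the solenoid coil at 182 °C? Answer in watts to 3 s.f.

A = π(0.101/2 mm)² = π(5.0500e-05 m)² = 8.012e-09 m²
R₍0₎ = ρL/A = (2.76×10^-8)(721)/(8.012e-09) = 2484 Ω
R₍182₎ = R₍0₎(1 + αΔT) = 2484 × (1 + 0.0035×182) = 4066 Ω
P = I²R = (13.7)² × 4066 = 7.63×10^5 W

7.63×10^5 W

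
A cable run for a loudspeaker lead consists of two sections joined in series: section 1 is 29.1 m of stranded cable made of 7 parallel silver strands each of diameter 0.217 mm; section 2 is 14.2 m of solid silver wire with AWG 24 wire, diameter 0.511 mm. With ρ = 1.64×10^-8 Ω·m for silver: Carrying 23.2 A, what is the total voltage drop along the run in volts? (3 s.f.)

69.1 V

Section 1: A_strand = π(1.0850e-04)² = 3.698e-08 m²; R₁ = ρL/(N·A_s) = (1.64×10^-8)(29.1)/(7×3.698e-08) = 1.843 Ω
Section 2: A = π(0.511/2 mm)² = π(2.5550e-04 m)² = 2.051e-07 m²
R₂ = (1.64×10^-8)(14.2)/(2.051e-07) = 1.136 Ω
R = R₁ + R₂ = 2.979 Ω
V = IR = 23.2 × 2.979 = 69.1 V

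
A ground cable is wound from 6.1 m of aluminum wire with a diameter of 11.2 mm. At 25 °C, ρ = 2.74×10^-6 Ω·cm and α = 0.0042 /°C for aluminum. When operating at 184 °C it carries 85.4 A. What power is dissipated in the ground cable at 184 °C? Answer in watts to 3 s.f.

ρ = 2.74×10^-6 Ω·cm = 2.74×10^-8 Ω·m
A = π(d/2)² = π(5.6000e-03 m)² = 9.852e-05 m²
R₍25₎ = ρL/A = (2.74×10^-8)(6.1)/(9.852e-05) = 0.001697 Ω
R₍184₎ = R₍25₎(1 + αΔT) = 0.001697 × (1 + 0.0042×159) = 0.002829 Ω
P = I²R = (85.4)² × 0.002829 = 20.6 W

20.6 W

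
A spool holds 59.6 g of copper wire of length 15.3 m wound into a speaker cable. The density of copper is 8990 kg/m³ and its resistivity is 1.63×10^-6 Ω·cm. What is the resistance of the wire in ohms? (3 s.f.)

0.576 Ω

ρ = 1.63×10^-6 Ω·cm = 1.63×10^-8 Ω·m
A = m/(density·L) = 0.0596/(8990×15.3) = 4.3331e-07 m²
R = ρL/A = (1.63×10^-8)(15.3)/(4.3331e-07) = 0.576 Ω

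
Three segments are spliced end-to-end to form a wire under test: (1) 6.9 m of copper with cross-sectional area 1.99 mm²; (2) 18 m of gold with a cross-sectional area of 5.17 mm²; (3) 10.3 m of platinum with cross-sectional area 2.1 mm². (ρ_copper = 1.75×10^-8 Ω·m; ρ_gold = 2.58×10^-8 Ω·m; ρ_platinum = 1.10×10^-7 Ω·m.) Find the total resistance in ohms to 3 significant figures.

0.690 Ω

Seg 1: A = 1.99 mm² = 1.990e-06 m²
R_1 = (1.75×10^-8)(6.9)/(1.990e-06) = 0.06068 Ω
Seg 2: A = 5.17 mm² = 5.170e-06 m²
R_2 = (2.58×10^-8)(18)/(5.170e-06) = 0.08983 Ω
Seg 3: A = 2.1 mm² = 2.100e-06 m²
R_3 = (1.10×10^-7)(10.3)/(2.100e-06) = 0.5395 Ω
R_total = R_1 + R_2 + R_3 = 0.690 Ω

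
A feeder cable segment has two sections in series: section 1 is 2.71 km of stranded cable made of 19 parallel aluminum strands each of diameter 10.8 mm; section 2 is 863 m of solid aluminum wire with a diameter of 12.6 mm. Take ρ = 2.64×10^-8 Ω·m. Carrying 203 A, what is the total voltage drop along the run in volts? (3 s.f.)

45.4 V

Section 1: A_strand = π(5.4000e-03)² = 9.161e-05 m²; R₁ = ρL/(N·A_s) = (2.64×10^-8)(2710)/(19×9.161e-05) = 0.0411 Ω
Section 2: A = π(d/2)² = π(6.3000e-03 m)² = 1.247e-04 m²
R₂ = (2.64×10^-8)(863)/(1.247e-04) = 0.1827 Ω
R = R₁ + R₂ = 0.2238 Ω
V = IR = 203 × 0.2238 = 45.4 V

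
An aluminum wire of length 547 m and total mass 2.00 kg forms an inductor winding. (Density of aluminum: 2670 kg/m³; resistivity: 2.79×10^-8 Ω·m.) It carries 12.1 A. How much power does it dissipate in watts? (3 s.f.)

1630 W

A = m/(density·L) = 2/(2670×547) = 1.3694e-06 m²
R = ρL/A = (2.79×10^-8)(547)/(1.3694e-06) = 11.14 Ω
P = I²R = (12.1)² × 11.14 = 1630 W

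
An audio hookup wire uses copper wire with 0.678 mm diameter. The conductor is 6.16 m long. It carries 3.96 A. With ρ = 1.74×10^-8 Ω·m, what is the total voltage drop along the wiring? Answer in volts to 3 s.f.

1.18 V

A = π(d/2)² = π(3.3900e-04 m)² = 3.610e-07 m²
R = ρL/A = (1.74×10^-8)(6.16)/(3.610e-07) = 0.2969 Ω
V = IR = 3.96 × 0.2969 = 1.18 V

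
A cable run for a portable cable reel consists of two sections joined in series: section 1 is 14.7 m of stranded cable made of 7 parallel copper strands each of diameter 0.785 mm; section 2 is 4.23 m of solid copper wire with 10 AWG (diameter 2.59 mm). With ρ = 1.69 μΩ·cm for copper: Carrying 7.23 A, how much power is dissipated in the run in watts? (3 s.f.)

ρ = 1.69 μΩ·cm = 1.69×10^-8 Ω·m
Section 1: A_strand = π(3.9250e-04)² = 4.840e-07 m²; R₁ = ρL/(N·A_s) = (1.69×10^-8)(14.7)/(7×4.840e-07) = 0.07333 Ω
Section 2: A = π(2.59/2 mm)² = π(1.2950e-03 m)² = 5.269e-06 m²
R₂ = (1.69×10^-8)(4.23)/(5.269e-06) = 0.01357 Ω
R = R₁ + R₂ = 0.0869 Ω
P = I²R = (7.23)² × 0.0869 = 4.54 W

4.54 W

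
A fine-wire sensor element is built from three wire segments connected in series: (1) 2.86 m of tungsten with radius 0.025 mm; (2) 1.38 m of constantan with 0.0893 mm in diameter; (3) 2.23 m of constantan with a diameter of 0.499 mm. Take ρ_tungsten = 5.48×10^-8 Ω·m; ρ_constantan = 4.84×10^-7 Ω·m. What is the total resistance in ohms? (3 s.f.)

Seg 1: A = πr² = π(2.5000e-05 m)² = 1.963e-09 m²
R_1 = (5.48×10^-8)(2.86)/(1.963e-09) = 79.82 Ω
Seg 2: A = π(d/2)² = π(4.4650e-05 m)² = 6.263e-09 m²
R_2 = (4.84×10^-7)(1.38)/(6.263e-09) = 106.6 Ω
Seg 3: A = π(d/2)² = π(2.4950e-04 m)² = 1.956e-07 m²
R_3 = (4.84×10^-7)(2.23)/(1.956e-07) = 5.519 Ω
R_total = R_1 + R_2 + R_3 = 192 Ω

192 Ω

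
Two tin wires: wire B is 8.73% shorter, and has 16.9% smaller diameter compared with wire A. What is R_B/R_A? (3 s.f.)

1.32

R ∝ L/d², so R_B/R_A = (1 − 8.73/100) × (1 − 16.9/100)⁻²
= 0.9127 × 1.448 = 1.32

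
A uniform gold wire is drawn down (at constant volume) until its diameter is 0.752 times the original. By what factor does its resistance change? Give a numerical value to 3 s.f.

Volume constant ⇒ L' = L/r² with r = 0.752. R' = ρL'/A' = ρ(L/r²)/(πr²d₀²/4) = R/r⁴.
Factor = 3.13

3.13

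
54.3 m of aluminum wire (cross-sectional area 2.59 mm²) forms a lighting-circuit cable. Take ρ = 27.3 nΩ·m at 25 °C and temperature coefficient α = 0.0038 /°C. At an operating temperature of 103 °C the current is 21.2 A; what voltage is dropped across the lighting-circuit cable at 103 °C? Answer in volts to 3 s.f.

ρ = 27.3 nΩ·m = 2.73×10^-8 Ω·m
A = 2.59 mm² = 2.590e-06 m²
R₍25₎ = ρL/A = (2.73×10^-8)(54.3)/(2.590e-06) = 0.5724 Ω
R₍103₎ = R₍25₎(1 + αΔT) = 0.5724 × (1 + 0.0038×78) = 0.742 Ω
V = IR = 21.2 × 0.742 = 15.7 V

15.7 V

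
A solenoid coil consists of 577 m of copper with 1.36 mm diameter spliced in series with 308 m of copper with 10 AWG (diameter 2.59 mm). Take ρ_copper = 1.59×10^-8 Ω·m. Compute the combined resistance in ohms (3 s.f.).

7.24 Ω

Segment 1: A = π(d/2)² = π(6.8000e-04 m)² = 1.453e-06 m²
R₁ = ρL/A = (1.59×10^-8)(577)/(1.453e-06) = 6.315 Ω
Segment 2: A = π(2.59/2 mm)² = π(1.2950e-03 m)² = 5.269e-06 m²
R₂ = (1.59×10^-8)(308)/(5.269e-06) = 0.9295 Ω
R = R₁ + R₂ = 7.24 Ω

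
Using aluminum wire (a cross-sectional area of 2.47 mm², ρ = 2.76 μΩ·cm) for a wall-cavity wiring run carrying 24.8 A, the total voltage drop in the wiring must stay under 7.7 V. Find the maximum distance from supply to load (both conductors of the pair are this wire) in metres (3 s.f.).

ρ = 2.76 μΩ·cm = 2.76×10^-8 Ω·m
A = 2.47 mm² = 2.470e-06 m²
L_max = V_max·A/(2·ρI) = (7.7)(2.470e-06)/(2×2.76×10^-8×24.8) = 13.9 m

13.9 m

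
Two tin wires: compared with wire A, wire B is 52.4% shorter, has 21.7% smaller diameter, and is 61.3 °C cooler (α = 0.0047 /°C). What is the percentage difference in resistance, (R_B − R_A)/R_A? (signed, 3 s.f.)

-44.7%

R ∝ ρL/d² with ρ ∝ (1+αΔT), so R_B/R_A = (1 − 52.4/100) × (1 − 21.7/100)⁻² × (1 − 0.0047×61.3)
= 0.476 × 1.631 × 0.7119 = 0.5527
(R_B − R_A)/R_A = 0.5527 − 1 = -44.7%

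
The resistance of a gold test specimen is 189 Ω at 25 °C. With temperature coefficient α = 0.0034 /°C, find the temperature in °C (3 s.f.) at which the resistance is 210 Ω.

57.7 °C

R = R₀(1 + α(T − T₀)) ⇒ T = T₀ + (R/R₀ − 1)/α
T = 25 + (210/189 − 1)/0.0034 = 25 + (0.1111)/0.0034 = 57.7 °C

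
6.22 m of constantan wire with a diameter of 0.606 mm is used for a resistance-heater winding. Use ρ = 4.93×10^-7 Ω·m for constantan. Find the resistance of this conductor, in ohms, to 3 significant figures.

10.6 Ω

A = π(d/2)² = π(3.0300e-04 m)² = 2.884e-07 m²
R = ρL/A = (4.93×10^-7)(6.22 m)/(2.884e-07 m²) = 10.6 Ω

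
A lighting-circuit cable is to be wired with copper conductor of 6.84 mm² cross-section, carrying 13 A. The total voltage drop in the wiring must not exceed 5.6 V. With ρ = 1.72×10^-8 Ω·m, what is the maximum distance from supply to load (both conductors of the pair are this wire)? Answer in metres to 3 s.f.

A = 6.84 mm² = 6.840e-06 m²
L_max = V_max·A/(2·ρI) = (5.6)(6.840e-06)/(2×1.72×10^-8×13) = 85.7 m

85.7 m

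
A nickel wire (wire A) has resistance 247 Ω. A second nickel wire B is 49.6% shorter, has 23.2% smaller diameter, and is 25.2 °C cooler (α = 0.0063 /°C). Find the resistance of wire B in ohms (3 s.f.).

R ∝ ρL/d² with ρ ∝ (1+αΔT), so R_B/R_A = (1 − 49.6/100) × (1 − 23.2/100)⁻² × (1 − 0.0063×25.2)
= 0.504 × 1.695 × 0.8412 = 0.7188
R_B = 0.7188 × 247 = 178 Ω

178 Ω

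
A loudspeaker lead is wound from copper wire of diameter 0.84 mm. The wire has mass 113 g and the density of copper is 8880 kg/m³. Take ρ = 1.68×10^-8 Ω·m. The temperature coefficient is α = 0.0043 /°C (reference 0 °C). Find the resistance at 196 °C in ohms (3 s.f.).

1.28 Ω

A = π(d/2)² = π(4.2000e-04 m)² = 5.5418e-07 m²
L = m/(density·A) = 0.113/(8880×5.5418e-07) = 22.96 m
R = ρL/A = (1.68×10^-8)(22.96)/(5.5418e-07) = 0.6961 Ω
R(196 °C) = 0.6961 × (1 + 0.0043×196) = 1.28 Ω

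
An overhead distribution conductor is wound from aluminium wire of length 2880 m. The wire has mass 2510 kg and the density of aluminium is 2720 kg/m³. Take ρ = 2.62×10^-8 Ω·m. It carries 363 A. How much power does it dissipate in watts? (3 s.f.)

A = m/(density·L) = 2510/(2720×2880) = 3.2041e-04 m²
R = ρL/A = (2.62×10^-8)(2880)/(3.2041e-04) = 0.2355 Ω
P = I²R = (363)² × 0.2355 = 31000 W

31000 W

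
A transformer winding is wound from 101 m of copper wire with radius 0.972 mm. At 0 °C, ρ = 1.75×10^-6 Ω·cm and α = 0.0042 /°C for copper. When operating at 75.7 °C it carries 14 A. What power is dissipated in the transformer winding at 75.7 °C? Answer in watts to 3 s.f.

ρ = 1.75×10^-6 Ω·cm = 1.75×10^-8 Ω·m
A = πr² = π(9.7200e-04 m)² = 2.968e-06 m²
R₍0₎ = ρL/A = (1.75×10^-8)(101)/(2.968e-06) = 0.5955 Ω
R₍75.7₎ = R₍0₎(1 + αΔT) = 0.5955 × (1 + 0.0042×75.7) = 0.7848 Ω
P = I²R = (14)² × 0.7848 = 154 W

154 W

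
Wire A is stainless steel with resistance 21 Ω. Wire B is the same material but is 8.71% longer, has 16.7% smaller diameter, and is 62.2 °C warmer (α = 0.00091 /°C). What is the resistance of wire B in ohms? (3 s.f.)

34.8 Ω

R ∝ ρL/d² with ρ ∝ (1+αΔT), so R_B/R_A = (1 + 8.71/100) × (1 − 16.7/100)⁻² × (1 + 0.00091×62.2)
= 1.087 × 1.441 × 1.057 = 1.655
R_B = 1.655 × 21 = 34.8 Ω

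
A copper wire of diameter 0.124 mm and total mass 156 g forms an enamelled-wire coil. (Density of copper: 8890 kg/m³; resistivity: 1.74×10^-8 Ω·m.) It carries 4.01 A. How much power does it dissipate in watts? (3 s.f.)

33700 W

A = π(d/2)² = π(6.2000e-05 m)² = 1.2076e-08 m²
L = m/(density·A) = 0.156/(8890×1.2076e-08) = 1453 m
R = ρL/A = (1.74×10^-8)(1453)/(1.2076e-08) = 2094 Ω
P = I²R = (4.01)² × 2094 = 33700 W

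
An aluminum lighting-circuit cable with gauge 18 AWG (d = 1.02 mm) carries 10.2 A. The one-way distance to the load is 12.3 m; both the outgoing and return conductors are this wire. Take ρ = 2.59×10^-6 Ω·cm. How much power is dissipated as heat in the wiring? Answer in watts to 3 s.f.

81.1 W

ρ = 2.59×10^-6 Ω·cm = 2.59×10^-8 Ω·m
A = π(1.02/2 mm)² = π(5.1000e-04 m)² = 8.171e-07 m²
Total conductor length (both ways) L = 2 × 12.3 = 24.6 m
R = ρL/A = (2.59×10^-8)(24.6)/(8.171e-07) = 0.7797 Ω
P = I²R = (10.2)² × 0.7797 = 81.1 W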